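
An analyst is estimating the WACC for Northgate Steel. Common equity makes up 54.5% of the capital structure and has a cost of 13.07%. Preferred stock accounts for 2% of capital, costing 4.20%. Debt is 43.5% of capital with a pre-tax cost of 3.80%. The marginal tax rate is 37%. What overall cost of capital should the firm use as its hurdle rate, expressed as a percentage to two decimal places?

8.25%

After-tax cost of debt = 3.8% × (1 − 37%) = 2.3940%.
WACC = 0.545 × 13.0700% + 0.020 × 4.2000% + 0.435 × 2.3940% = 8.2485%.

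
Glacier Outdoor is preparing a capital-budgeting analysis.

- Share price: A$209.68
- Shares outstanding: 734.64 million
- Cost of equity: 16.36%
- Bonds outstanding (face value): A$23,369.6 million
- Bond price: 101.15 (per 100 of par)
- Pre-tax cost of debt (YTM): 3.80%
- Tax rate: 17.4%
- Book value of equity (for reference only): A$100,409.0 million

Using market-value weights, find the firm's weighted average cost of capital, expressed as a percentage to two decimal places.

Market value of equity E = 209.68 × 734.64m = 154039.3152m. Market value of debt D = 23369.6m × 101.15/100 = 23638.3504m.
Total capital V = 154039.3152 + 23638.3504 = 177677.6656.
Equity: weight = 154039.3152/177677.6656 = 0.8670; cost = 16.36%.
Bonds outstanding: weight = 23638.3504/177677.6656 = 0.1330; after-tax cost = 3.8% × (1 − 17.4%) = 3.1388%.
WACC = 0.8670 × 16.3600% + 0.1330 × 3.1388% = 14.6010%.

14.60%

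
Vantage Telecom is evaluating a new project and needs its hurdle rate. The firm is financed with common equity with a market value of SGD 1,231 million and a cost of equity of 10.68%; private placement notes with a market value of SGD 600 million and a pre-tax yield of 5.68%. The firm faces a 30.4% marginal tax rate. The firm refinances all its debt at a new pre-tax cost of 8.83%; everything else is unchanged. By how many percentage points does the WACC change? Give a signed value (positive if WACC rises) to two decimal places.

+0.72 pp

Current WACC:
Total capital V = 1231 + 600 = 1831.
Equity: weight = 1231/1831 = 0.6723; cost = 10.68%.
Private placement notes: weight = 600/1831 = 0.3277; after-tax cost = 5.68% × (1 − 30.4%) = 3.9533%.
WACC = 0.6723 × 10.6800% + 0.3277 × 3.9533% = 8.4757%.
After the change:
Total capital V = 1231 + 600 = 1831.
Equity: weight = 1231/1831 = 0.6723; cost = 10.68%.
Private placement notes: weight = 600/1831 = 0.3277; after-tax cost = 8.83% × (1 − 30.4%) = 6.1457%.
WACC = 0.6723 × 10.6800% + 0.3277 × 6.1457% = 9.1941%.
Change in WACC = 9.1941% − 8.4757% = 0.7184 pp.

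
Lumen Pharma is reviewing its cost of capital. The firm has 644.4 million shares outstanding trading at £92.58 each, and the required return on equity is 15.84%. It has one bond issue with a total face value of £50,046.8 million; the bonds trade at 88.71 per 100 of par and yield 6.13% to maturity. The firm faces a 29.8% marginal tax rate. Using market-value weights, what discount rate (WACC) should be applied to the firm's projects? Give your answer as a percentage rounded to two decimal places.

10.92%

Market value of equity E = 92.58 × 644.4m = 59658.552m. Market value of debt D = 50046.8m × 88.71/100 = 44396.51628m.
Total capital V = 59658.552 + 44396.51628 = 104055.06828.
Equity: weight = 59658.552/104055.06828 = 0.5733; cost = 15.84%.
Bonds outstanding: weight = 44396.51628/104055.06828 = 0.4267; after-tax cost = 6.13% × (1 − 29.8%) = 4.3033%.
WACC = 0.5733 × 15.8400% + 0.4267 × 4.3033% = 10.9177%.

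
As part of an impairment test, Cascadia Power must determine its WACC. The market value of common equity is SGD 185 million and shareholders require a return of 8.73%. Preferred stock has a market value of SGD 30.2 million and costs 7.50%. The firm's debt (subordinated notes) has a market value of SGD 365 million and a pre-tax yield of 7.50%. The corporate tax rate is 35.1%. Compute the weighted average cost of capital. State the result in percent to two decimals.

6.24%

Total capital V = 185 + 30.2 + 365 = 580.2.
Equity: weight = 185/580.2 = 0.3189; cost = 8.73%.
Preferred: weight = 30.2/580.2 = 0.0521; cost = 7.5%.
Subordinated notes: weight = 365/580.2 = 0.6291; after-tax cost = 7.5% × (1 − 35.1%) = 4.8675%.
WACC = 0.3189 × 8.7300% + 0.0521 × 7.5000% + 0.6291 × 4.8675% = 6.2361%.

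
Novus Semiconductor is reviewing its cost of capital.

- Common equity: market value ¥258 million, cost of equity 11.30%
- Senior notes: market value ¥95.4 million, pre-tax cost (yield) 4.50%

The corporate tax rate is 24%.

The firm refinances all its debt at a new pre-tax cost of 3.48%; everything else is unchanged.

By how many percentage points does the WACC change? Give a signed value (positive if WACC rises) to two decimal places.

Current WACC:
Total capital V = 258 + 95.4 = 353.4.
Equity: weight = 258/353.4 = 0.7301; cost = 11.3%.
Senior notes: weight = 95.4/353.4 = 0.2699; after-tax cost = 4.5% × (1 − 24%) = 3.4200%.
WACC = 0.7301 × 11.3000% + 0.2699 × 3.4200% = 9.1728%.
After the change:
Total capital V = 258 + 95.4 = 353.4.
Equity: weight = 258/353.4 = 0.7301; cost = 11.3%.
Senior notes: weight = 95.4/353.4 = 0.2699; after-tax cost = 3.48% × (1 − 24%) = 2.6448%.
WACC = 0.7301 × 11.3000% + 0.2699 × 2.6448% = 8.9635%.
Change in WACC = 8.9635% − 9.1728% = -0.2093 pp.

-0.21 pp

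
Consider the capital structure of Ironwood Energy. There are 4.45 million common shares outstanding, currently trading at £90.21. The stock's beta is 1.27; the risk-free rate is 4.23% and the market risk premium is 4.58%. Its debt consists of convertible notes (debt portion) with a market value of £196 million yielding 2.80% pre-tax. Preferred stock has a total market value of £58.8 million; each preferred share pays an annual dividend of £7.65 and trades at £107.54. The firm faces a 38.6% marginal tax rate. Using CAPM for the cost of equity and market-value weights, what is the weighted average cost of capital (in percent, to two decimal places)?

7.30%

Cost of equity via CAPM: Re = 4.23% + 1.27 × 4.58% = 10.0466%.
Cost of preferred: Rp = 7.65 / 107.54 = 7.1136%.
Market value of equity E = 90.21 × 4.45m = 401.4345m.
Total capital V = 401.4345 + 58.8 + 196 = 656.2345.
Equity: weight = 401.4345/656.2345 = 0.6117; cost = 10.0466%.
Preferred: weight = 58.8/656.2345 = 0.0896; cost = 7.1136%.
Convertible notes (debt portion): weight = 196/656.2345 = 0.2987; after-tax cost = 2.8% × (1 − 38.6%) = 1.7192%.
WACC = 0.6117 × 10.0466% + 0.0896 × 7.1136% + 0.2987 × 1.7192% = 7.2966%.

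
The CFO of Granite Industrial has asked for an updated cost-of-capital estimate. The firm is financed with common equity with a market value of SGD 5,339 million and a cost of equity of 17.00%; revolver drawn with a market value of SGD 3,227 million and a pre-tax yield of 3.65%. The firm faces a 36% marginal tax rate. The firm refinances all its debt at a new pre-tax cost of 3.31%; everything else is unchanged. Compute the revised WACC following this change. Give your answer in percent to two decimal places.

11.39%

After the change:
Total capital V = 5339 + 3227 = 8566.
Equity: weight = 5339/8566 = 0.6233; cost = 17%.
Revolver drawn: weight = 3227/8566 = 0.3767; after-tax cost = 3.31% × (1 − 36%) = 2.1184%.
WACC = 0.6233 × 17.0000% + 0.3767 × 2.1184% = 11.3938%.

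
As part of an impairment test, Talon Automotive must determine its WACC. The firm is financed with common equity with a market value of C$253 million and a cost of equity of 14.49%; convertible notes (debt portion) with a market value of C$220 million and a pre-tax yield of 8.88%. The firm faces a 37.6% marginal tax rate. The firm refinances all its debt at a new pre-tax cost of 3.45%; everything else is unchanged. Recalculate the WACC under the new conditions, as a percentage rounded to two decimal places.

8.75%

After the change:
Total capital V = 253 + 220 = 473.
Equity: weight = 253/473 = 0.5349; cost = 14.49%.
Convertible notes (debt portion): weight = 220/473 = 0.4651; after-tax cost = 3.45% × (1 − 37.6%) = 2.1528%.
WACC = 0.5349 × 14.4900% + 0.4651 × 2.1528% = 8.7518%.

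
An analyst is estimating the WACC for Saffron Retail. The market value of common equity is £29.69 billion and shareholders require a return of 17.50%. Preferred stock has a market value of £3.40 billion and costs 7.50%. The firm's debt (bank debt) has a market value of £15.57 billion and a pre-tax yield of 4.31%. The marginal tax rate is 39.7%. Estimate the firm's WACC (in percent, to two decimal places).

Total capital V = 29.69 + 3.4 + 15.57 = 48.66.
Equity: weight = 29.69/48.66 = 0.6102; cost = 17.5%.
Preferred: weight = 3.4/48.66 = 0.0699; cost = 7.5%.
Bank debt: weight = 15.57/48.66 = 0.3200; after-tax cost = 4.31% × (1 − 39.7%) = 2.5989%.
WACC = 0.6102 × 17.5000% + 0.0699 × 7.5000% + 0.3200 × 2.5989% = 12.0333%.

12.03%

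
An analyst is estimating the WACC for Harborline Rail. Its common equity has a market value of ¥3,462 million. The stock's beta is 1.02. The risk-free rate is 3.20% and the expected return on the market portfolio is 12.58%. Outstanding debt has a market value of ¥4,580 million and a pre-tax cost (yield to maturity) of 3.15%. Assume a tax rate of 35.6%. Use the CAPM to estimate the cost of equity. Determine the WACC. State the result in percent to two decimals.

Market risk premium = 12.58% − 3.2% = 9.38%.
Cost of equity via CAPM: Re = 3.2% + 1.02 × 9.38% = 12.7676%.
Total capital V = 3462 + 4580 = 8042.
Equity: weight = 3462/8042 = 0.4305; cost = 12.7676%.
Debt: weight = 4580/8042 = 0.5695; after-tax cost = 3.15% × (1 − 35.6%) = 2.0286%.
WACC = 0.4305 × 12.7676% + 0.5695 × 2.0286% = 6.6516%.

6.65%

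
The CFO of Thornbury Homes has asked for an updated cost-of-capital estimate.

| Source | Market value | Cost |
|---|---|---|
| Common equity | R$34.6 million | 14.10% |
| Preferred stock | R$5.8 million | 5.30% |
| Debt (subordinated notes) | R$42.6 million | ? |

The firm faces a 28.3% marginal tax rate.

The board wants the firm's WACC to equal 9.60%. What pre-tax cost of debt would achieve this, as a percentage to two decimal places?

Total capital V = 34.6 + 5.8 + 42.6 = 83.
Equity weight = 34.6/83 = 0.4169.
Preferred weight = 5.8/83 = 0.0699.
Subordinated notes weight = 42.6/83 = 0.5133.
Equity contribution = 0.4169 × 14.1% = 5.8778%.
Preferred contribution = 0.0699 × 5.3% = 0.3704%.
Remaining for debt = 9.6% − 6.2482% = 3.3518%.
Rd × (1 − 28.3%) × 0.5133 = 3.3518%  ⇒  Rd = 9.1081%.

9.11%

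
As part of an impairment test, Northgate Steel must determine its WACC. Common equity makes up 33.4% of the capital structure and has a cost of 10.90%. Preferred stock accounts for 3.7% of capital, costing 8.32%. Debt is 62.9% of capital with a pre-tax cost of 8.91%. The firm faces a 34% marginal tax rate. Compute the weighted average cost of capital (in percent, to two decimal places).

After-tax cost of debt = 8.91% × (1 − 34%) = 5.8806%.
WACC = 0.334 × 10.9000% + 0.037 × 8.3200% + 0.629 × 5.8806% = 7.6473%.

7.65%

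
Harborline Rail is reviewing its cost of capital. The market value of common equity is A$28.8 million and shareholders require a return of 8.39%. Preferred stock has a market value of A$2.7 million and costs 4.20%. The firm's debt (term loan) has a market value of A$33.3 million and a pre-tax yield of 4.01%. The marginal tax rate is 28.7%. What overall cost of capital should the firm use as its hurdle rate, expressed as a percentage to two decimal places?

Total capital V = 28.8 + 2.7 + 33.3 = 64.8.
Equity: weight = 28.8/64.8 = 0.4444; cost = 8.39%.
Preferred: weight = 2.7/64.8 = 0.0417; cost = 4.2%.
Term loan: weight = 33.3/64.8 = 0.5139; after-tax cost = 4.01% × (1 − 28.7%) = 2.8591%.
WACC = 0.4444 × 8.3900% + 0.0417 × 4.2000% + 0.5139 × 2.8591% = 5.3732%.

5.37%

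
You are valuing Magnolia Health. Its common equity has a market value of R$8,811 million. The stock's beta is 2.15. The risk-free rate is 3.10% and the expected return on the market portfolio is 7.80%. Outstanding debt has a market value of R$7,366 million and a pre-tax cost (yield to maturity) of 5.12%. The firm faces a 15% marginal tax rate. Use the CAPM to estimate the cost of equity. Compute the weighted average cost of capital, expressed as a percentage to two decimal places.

9.17%

Market risk premium = 7.8% − 3.1% = 4.7%.
Cost of equity via CAPM: Re = 3.1% + 2.15 × 4.7% = 13.2050%.
Total capital V = 8811 + 7366 = 16177.
Equity: weight = 8811/16177 = 0.5447; cost = 13.205%.
Debt: weight = 7366/16177 = 0.4553; after-tax cost = 5.12% × (1 − 15%) = 4.3520%.
WACC = 0.5447 × 13.2050% + 0.4553 × 4.3520% = 9.1739%.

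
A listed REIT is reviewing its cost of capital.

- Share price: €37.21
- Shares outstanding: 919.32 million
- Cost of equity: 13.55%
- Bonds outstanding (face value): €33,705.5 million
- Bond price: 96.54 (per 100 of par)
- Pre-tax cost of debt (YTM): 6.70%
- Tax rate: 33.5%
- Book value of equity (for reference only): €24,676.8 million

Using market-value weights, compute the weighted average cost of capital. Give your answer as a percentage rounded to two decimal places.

9.12%

Market value of equity E = 37.21 × 919.32m = 34207.8972m. Market value of debt D = 33705.5m × 96.54/100 = 32539.2897m.
Total capital V = 34207.8972 + 32539.2897 = 66747.1869.
Equity: weight = 34207.8972/66747.1869 = 0.5125; cost = 13.55%.
Bonds outstanding: weight = 32539.2897/66747.1869 = 0.4875; after-tax cost = 6.7% × (1 − 33.5%) = 4.4555%.
WACC = 0.5125 × 13.5500% + 0.4875 × 4.4555% = 9.1164%.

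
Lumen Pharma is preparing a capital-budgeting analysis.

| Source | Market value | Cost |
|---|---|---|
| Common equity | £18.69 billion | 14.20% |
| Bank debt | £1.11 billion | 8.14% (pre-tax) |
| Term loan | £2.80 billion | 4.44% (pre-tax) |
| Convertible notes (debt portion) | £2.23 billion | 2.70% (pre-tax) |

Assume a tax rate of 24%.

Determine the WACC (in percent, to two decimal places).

11.53%

Total capital V = 18.69 + 1.11 + 2.8 + 2.23 = 24.83.
Equity: weight = 18.69/24.83 = 0.7527; cost = 14.2%.
Bank debt: weight = 1.11/24.83 = 0.0447; after-tax cost = 8.14% × (1 − 24%) = 6.1864%.
Term loan: weight = 2.8/24.83 = 0.1128; after-tax cost = 4.44% × (1 − 24%) = 3.3744%.
Convertible notes (debt portion): weight = 2.23/24.83 = 0.0898; after-tax cost = 2.7% × (1 − 24%) = 2.0520%.
WACC = 0.7527 × 14.2000% + 0.0447 × 6.1864% + 0.1128 × 3.3744% + 0.0898 × 2.0520% = 11.5300%.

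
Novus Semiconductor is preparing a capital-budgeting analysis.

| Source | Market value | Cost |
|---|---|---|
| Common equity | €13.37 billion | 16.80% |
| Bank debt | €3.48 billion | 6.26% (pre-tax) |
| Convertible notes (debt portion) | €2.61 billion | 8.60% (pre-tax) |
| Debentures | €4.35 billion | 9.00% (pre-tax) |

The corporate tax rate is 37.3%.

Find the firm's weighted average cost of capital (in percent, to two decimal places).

11.63%

Total capital V = 13.37 + 3.48 + 2.61 + 4.35 = 23.81.
Equity: weight = 13.37/23.81 = 0.5615; cost = 16.8%.
Bank debt: weight = 3.48/23.81 = 0.1462; after-tax cost = 6.26% × (1 − 37.3%) = 3.9250%.
Convertible notes (debt portion): weight = 2.61/23.81 = 0.1096; after-tax cost = 8.6% × (1 − 37.3%) = 5.3922%.
Debentures: weight = 4.35/23.81 = 0.1827; after-tax cost = 9% × (1 − 37.3%) = 5.6430%.
WACC = 0.5615 × 16.8000% + 0.1462 × 3.9250% + 0.1096 × 5.3922% + 0.1827 × 5.6430% = 11.6294%.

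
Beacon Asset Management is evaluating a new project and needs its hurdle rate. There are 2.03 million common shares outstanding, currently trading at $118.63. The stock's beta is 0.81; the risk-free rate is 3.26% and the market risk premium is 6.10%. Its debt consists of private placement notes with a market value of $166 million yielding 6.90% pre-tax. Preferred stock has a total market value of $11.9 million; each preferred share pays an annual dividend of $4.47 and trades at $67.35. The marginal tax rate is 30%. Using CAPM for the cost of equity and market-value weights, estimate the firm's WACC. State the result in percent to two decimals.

Cost of equity via CAPM: Re = 3.26% + 0.81 × 6.1% = 8.2010%.
Cost of preferred: Rp = 4.47 / 67.35 = 6.6370%.
Market value of equity E = 118.63 × 2.03m = 240.8189m.
Total capital V = 240.8189 + 11.9 + 166 = 418.7189.
Equity: weight = 240.8189/418.7189 = 0.5751; cost = 8.201%.
Preferred: weight = 11.9/418.7189 = 0.0284; cost = 6.637%.
Private placement notes: weight = 166/418.7189 = 0.3964; after-tax cost = 6.9% × (1 − 30%) = 4.8300%.
WACC = 0.5751 × 8.2010% + 0.0284 × 6.6370% + 0.3964 × 4.8300% = 6.8201%.

6.82%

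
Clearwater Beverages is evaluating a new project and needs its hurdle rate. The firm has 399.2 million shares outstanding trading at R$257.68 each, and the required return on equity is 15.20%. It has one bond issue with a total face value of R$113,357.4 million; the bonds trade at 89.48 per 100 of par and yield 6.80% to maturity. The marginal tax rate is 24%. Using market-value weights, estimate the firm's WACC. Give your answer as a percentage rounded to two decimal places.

Market value of equity E = 257.68 × 399.2m = 102865.856m. Market value of debt D = 113357.4m × 89.48/100 = 101432.20152m.
Total capital V = 102865.856 + 101432.20152 = 204298.05752.
Equity: weight = 102865.856/204298.05752 = 0.5035; cost = 15.2%.
Bonds outstanding: weight = 101432.20152/204298.05752 = 0.4965; after-tax cost = 6.8% × (1 − 24%) = 5.1680%.
WACC = 0.5035 × 15.2000% + 0.4965 × 5.1680% = 10.2192%.

10.22%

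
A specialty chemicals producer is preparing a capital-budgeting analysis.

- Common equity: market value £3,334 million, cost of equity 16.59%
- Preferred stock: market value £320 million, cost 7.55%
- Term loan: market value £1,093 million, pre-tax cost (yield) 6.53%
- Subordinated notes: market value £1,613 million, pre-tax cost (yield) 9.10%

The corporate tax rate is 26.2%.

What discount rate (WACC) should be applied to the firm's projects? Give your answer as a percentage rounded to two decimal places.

Total capital V = 3334 + 320 + 1093 + 1613 = 6360.
Equity: weight = 3334/6360 = 0.5242; cost = 16.59%.
Preferred: weight = 320/6360 = 0.0503; cost = 7.55%.
Term loan: weight = 1093/6360 = 0.1719; after-tax cost = 6.53% × (1 − 26.2%) = 4.8191%.
Subordinated notes: weight = 1613/6360 = 0.2536; after-tax cost = 9.1% × (1 − 26.2%) = 6.7158%.
WACC = 0.5242 × 16.5900% + 0.0503 × 7.5500% + 0.1719 × 4.8191% + 0.2536 × 6.7158% = 11.6080%.

11.61%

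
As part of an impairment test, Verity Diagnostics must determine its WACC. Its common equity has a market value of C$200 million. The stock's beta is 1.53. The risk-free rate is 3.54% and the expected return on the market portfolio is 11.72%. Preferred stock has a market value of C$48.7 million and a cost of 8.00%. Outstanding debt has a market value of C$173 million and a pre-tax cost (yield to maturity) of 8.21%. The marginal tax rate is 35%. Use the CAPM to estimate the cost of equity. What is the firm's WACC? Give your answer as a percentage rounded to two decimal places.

Market risk premium = 11.72% − 3.54% = 8.18%.
Cost of equity via CAPM: Re = 3.54% + 1.53 × 8.18% = 16.0554%.
Total capital V = 200 + 48.7 + 173 = 421.7.
Equity: weight = 200/421.7 = 0.4743; cost = 16.0554%.
Preferred: weight = 48.7/421.7 = 0.1155; cost = 8%.
Debt: weight = 173/421.7 = 0.4102; after-tax cost = 8.21% × (1 − 35%) = 5.3365%.
WACC = 0.4743 × 16.0554% + 0.1155 × 8.0000% + 0.4102 × 5.3365% = 10.7278%.

10.73%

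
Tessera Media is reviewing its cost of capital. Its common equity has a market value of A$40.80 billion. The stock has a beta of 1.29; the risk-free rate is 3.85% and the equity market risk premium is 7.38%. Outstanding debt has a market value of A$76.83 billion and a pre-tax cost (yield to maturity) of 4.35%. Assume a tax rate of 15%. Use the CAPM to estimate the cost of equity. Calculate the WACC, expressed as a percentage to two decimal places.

Cost of equity via CAPM: Re = 3.85% + 1.29 × 7.38% = 13.3702%.
Total capital V = 40.8 + 76.83 = 117.63.
Equity: weight = 40.8/117.63 = 0.3469; cost = 13.3702%.
Debt: weight = 76.83/117.63 = 0.6531; after-tax cost = 4.35% × (1 − 15%) = 3.6975%.
WACC = 0.3469 × 13.3702% + 0.6531 × 3.6975% = 7.0525%.

7.05%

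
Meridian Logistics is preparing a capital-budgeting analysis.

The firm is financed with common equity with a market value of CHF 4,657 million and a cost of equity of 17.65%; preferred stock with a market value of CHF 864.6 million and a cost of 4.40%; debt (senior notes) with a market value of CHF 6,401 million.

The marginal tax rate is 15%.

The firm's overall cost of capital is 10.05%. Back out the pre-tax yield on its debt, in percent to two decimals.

Total capital V = 4657 + 864.6 + 6401 = 11922.6.
Equity weight = 4657/11922.6 = 0.3906.
Preferred weight = 864.6/11922.6 = 0.0725.
Senior notes weight = 6401/11922.6 = 0.5369.
Equity contribution = 0.3906 × 17.65% = 6.8941%.
Preferred contribution = 0.0725 × 4.4% = 0.3191%.
Remaining for debt = 10.05% − 7.2132% = 2.8368%.
Rd × (1 − 15%) × 0.5369 = 2.8368%  ⇒  Rd = 6.2163%.

6.22%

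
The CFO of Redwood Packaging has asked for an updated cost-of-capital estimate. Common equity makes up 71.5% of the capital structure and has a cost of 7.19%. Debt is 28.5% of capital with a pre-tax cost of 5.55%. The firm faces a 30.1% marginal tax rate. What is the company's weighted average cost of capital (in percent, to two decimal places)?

After-tax cost of debt = 5.55% × (1 − 30.1%) = 3.8795%.
WACC = 0.715 × 7.1900% + 0.285 × 3.8795% = 6.2465%.

6.25%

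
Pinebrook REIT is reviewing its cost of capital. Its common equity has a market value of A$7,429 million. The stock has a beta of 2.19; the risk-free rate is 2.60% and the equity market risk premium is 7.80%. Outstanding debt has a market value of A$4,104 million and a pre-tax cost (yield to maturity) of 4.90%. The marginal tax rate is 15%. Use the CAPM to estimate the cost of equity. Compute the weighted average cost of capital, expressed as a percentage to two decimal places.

Cost of equity via CAPM: Re = 2.6% + 2.19 × 7.8% = 19.6820%.
Total capital V = 7429 + 4104 = 11533.
Equity: weight = 7429/11533 = 0.6442; cost = 19.682%.
Debt: weight = 4104/11533 = 0.3558; after-tax cost = 4.9% × (1 − 15%) = 4.1650%.
WACC = 0.6442 × 19.6820% + 0.3558 × 4.1650% = 14.1603%.

14.16%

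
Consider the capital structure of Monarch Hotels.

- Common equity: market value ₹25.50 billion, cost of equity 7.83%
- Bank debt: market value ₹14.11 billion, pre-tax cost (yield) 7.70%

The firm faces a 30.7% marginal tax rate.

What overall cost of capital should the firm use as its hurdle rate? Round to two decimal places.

Total capital V = 25.5 + 14.11 = 39.61.
Equity: weight = 25.5/39.61 = 0.6438; cost = 7.83%.
Bank debt: weight = 14.11/39.61 = 0.3562; after-tax cost = 7.7% × (1 − 30.7%) = 5.3361%.
WACC = 0.6438 × 7.8300% + 0.3562 × 5.3361% = 6.9416%.

6.94%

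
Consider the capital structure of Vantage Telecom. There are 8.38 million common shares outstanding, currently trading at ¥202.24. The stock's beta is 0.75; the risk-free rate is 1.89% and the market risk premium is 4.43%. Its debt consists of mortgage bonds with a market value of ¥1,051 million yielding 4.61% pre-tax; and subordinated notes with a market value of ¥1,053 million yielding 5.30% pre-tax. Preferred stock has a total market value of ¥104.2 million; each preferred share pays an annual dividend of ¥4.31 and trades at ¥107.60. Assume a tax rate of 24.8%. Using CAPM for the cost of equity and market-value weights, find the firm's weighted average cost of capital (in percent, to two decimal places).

4.38%

Cost of equity via CAPM: Re = 1.89% + 0.75 × 4.43% = 5.2125%.
Cost of preferred: Rp = 4.31 / 107.6 = 4.0056%.
Market value of equity E = 202.24 × 8.38m = 1694.7712m.
Total capital V = 1694.7712 + 104.2 + 1051 + 1053 = 3902.9712.
Equity: weight = 1694.7712/3902.9712 = 0.4342; cost = 5.2125%.
Preferred: weight = 104.2/3902.9712 = 0.0267; cost = 4.0056%.
Mortgage bonds: weight = 1051/3902.9712 = 0.2693; after-tax cost = 4.61% × (1 − 24.8%) = 3.4667%.
Subordinated notes: weight = 1053/3902.9712 = 0.2698; after-tax cost = 5.3% × (1 − 24.8%) = 3.9856%.
WACC = 0.4342 × 5.2125% + 0.0267 × 4.0056% + 0.2693 × 3.4667% + 0.2698 × 3.9856% = 4.3792%.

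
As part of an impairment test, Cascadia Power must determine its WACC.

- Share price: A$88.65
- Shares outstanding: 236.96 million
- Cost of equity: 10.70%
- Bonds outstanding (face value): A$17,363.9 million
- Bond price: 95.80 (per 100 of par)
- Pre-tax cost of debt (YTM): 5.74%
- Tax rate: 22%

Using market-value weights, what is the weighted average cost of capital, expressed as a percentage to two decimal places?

Market value of equity E = 88.65 × 236.96m = 21006.504m. Market value of debt D = 17363.9m × 95.8/100 = 16634.6162m.
Total capital V = 21006.504 + 16634.6162 = 37641.1202.
Equity: weight = 21006.504/37641.1202 = 0.5581; cost = 10.7%.
Bonds outstanding: weight = 16634.6162/37641.1202 = 0.4419; after-tax cost = 5.74% × (1 − 22%) = 4.4772%.
WACC = 0.5581 × 10.7000% + 0.4419 × 4.4772% = 7.9500%.

7.95%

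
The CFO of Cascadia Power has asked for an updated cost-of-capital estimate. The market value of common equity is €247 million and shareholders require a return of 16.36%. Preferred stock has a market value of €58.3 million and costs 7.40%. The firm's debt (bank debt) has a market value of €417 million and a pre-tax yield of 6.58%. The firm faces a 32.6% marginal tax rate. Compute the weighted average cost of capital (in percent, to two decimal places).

Total capital V = 247 + 58.3 + 417 = 722.3.
Equity: weight = 247/722.3 = 0.3420; cost = 16.36%.
Preferred: weight = 58.3/722.3 = 0.0807; cost = 7.4%.
Bank debt: weight = 417/722.3 = 0.5773; after-tax cost = 6.58% × (1 − 32.6%) = 4.4349%.
WACC = 0.3420 × 16.3600% + 0.0807 × 7.4000% + 0.5773 × 4.4349% = 8.7522%.

8.75%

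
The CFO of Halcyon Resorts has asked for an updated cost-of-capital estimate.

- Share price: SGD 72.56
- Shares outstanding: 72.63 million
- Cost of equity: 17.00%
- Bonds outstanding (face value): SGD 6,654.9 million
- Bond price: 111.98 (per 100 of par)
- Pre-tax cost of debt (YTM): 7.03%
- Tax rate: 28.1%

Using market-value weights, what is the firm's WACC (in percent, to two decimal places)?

10.00%

Market value of equity E = 72.56 × 72.63m = 5270.0328m. Market value of debt D = 6654.9m × 111.98/100 = 7452.15702m.
Total capital V = 5270.0328 + 7452.15702 = 12722.18982.
Equity: weight = 5270.0328/12722.18982 = 0.4142; cost = 17%.
Bonds outstanding: weight = 7452.15702/12722.18982 = 0.5858; after-tax cost = 7.03% × (1 − 28.1%) = 5.0546%.
WACC = 0.4142 × 17.0000% + 0.5858 × 5.0546% = 10.0028%.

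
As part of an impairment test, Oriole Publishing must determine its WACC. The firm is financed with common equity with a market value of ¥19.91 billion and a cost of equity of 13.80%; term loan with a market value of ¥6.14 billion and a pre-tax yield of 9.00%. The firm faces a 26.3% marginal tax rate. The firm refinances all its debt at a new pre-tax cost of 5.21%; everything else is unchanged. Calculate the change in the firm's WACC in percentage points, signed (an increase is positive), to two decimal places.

-0.66 pp

Current WACC:
Total capital V = 19.91 + 6.14 = 26.05.
Equity: weight = 19.91/26.05 = 0.7643; cost = 13.8%.
Term loan: weight = 6.14/26.05 = 0.2357; after-tax cost = 9% × (1 − 26.3%) = 6.6330%.
WACC = 0.7643 × 13.8000% + 0.2357 × 6.6330% = 12.1107%.
After the change:
Total capital V = 19.91 + 6.14 = 26.05.
Equity: weight = 19.91/26.05 = 0.7643; cost = 13.8%.
Term loan: weight = 6.14/26.05 = 0.2357; after-tax cost = 5.21% × (1 − 26.3%) = 3.8398%.
WACC = 0.7643 × 13.8000% + 0.2357 × 3.8398% = 11.4524%.
Change in WACC = 11.4524% − 12.1107% = -0.6584 pp.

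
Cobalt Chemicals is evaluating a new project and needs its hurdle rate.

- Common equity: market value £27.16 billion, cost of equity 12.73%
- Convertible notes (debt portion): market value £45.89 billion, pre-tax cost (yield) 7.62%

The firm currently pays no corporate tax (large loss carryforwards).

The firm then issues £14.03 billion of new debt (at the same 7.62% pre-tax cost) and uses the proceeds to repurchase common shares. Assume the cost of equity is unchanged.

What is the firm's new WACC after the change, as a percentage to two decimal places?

8.54%

After the change:
Total capital V = 13.13 + 59.92 = 73.05.
Equity: weight = 13.13/73.05 = 0.1797; cost = 12.73%.
Convertible notes (debt portion): weight = 59.92/73.05 = 0.8203; after-tax cost = 7.62% × (1 − 0%) = 7.6200%.
WACC = 0.1797 × 12.7300% + 0.8203 × 7.6200% = 8.5385%.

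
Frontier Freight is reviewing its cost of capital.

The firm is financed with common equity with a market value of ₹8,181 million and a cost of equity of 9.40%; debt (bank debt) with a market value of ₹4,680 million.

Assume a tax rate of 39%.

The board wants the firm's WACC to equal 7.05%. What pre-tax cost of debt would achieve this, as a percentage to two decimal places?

4.82%

Total capital V = 8181 + 4680 = 12861.
Equity weight = 8181/12861 = 0.6361.
Bank debt weight = 4680/12861 = 0.3639.
Equity contribution = 0.6361 × 9.4% = 5.9794%.
Remaining for debt = 7.05% − 5.9794% = 1.0706%.
Rd × (1 − 39%) × 0.3639 = 1.0706%  ⇒  Rd = 4.8230%.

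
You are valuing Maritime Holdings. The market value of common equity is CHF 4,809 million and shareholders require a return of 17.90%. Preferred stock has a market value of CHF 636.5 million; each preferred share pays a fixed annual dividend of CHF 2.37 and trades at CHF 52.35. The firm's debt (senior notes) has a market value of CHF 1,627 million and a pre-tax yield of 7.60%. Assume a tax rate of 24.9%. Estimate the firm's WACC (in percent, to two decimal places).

Cost of preferred: Rp = 2.37 / 52.35 = 4.5272%.
Total capital V = 4809 + 636.5 + 1627 = 7072.5.
Equity: weight = 4809/7072.5 = 0.6800; cost = 17.9%.
Preferred: weight = 636.5/7072.5 = 0.0900; cost = 4.5272%.
Senior notes: weight = 1627/7072.5 = 0.2300; after-tax cost = 7.6% × (1 − 24.9%) = 5.7076%.
WACC = 0.6800 × 17.9000% + 0.0900 × 4.5272% + 0.2300 × 5.7076% = 13.8917%.

13.89%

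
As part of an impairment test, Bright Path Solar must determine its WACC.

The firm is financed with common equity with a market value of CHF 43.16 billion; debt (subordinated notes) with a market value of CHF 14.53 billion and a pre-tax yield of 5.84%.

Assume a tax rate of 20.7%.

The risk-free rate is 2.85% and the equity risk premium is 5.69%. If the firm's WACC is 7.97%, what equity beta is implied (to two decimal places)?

1.10

Total capital V = 43.16 + 14.53 = 57.69.
Equity weight = 43.16/57.69 = 0.7481.
Subordinated notes weight = 14.53/57.69 = 0.2519.
Debt contribution = 0.2519 × 5.84% × (1 − 20.7%) = 1.1664%.
Required equity contribution = 7.97% − 1.1664% = 6.8036%  ⇒  Re = 9.0940%.
CAPM: 9.0940% = 2.85% + β × 5.69%  ⇒  β = 1.0974.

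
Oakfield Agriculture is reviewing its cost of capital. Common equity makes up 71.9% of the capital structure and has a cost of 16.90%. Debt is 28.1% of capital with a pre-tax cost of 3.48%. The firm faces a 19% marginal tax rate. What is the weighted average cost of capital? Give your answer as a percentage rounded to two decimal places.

12.94%

After-tax cost of debt = 3.48% × (1 − 19%) = 2.8188%.
WACC = 0.719 × 16.9000% + 0.281 × 2.8188% = 12.9432%.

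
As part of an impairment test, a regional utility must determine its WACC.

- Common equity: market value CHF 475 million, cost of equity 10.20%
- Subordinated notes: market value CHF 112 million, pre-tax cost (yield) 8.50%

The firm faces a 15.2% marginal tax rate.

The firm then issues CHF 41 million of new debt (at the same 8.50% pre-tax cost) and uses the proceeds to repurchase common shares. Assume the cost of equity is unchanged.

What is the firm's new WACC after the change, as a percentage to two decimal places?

After the change:
Total capital V = 434 + 153 = 587.
Equity: weight = 434/587 = 0.7394; cost = 10.2%.
Subordinated notes: weight = 153/587 = 0.2606; after-tax cost = 8.5% × (1 − 15.2%) = 7.2080%.
WACC = 0.7394 × 10.2000% + 0.2606 × 7.2080% = 9.4201%.

9.42%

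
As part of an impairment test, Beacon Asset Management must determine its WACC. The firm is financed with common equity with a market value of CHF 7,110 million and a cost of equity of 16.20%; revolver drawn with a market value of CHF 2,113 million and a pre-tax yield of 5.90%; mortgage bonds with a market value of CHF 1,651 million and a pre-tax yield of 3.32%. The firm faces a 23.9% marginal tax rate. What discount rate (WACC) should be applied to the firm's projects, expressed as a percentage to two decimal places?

11.85%

Total capital V = 7110 + 2113 + 1651 = 10874.
Equity: weight = 7110/10874 = 0.6539; cost = 16.2%.
Revolver drawn: weight = 2113/10874 = 0.1943; after-tax cost = 5.9% × (1 − 23.9%) = 4.4899%.
Mortgage bonds: weight = 1651/10874 = 0.1518; after-tax cost = 3.32% × (1 − 23.9%) = 2.5265%.
WACC = 0.6539 × 16.2000% + 0.1943 × 4.4899% + 0.1518 × 2.5265% = 11.8485%.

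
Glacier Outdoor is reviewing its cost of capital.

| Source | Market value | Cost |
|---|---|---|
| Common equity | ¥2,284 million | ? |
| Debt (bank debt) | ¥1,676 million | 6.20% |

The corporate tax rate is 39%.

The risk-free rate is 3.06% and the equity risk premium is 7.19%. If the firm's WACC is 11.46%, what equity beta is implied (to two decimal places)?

1.95

Total capital V = 2284 + 1676 = 3960.
Equity weight = 2284/3960 = 0.5768.
Bank debt weight = 1676/3960 = 0.4232.
Debt contribution = 0.4232 × 6.2% × (1 − 39%) = 1.6007%.
Required equity contribution = 11.46% − 1.6007% = 9.8593%  ⇒  Re = 17.0941%.
CAPM: 17.0941% = 3.06% + β × 7.19%  ⇒  β = 1.9519.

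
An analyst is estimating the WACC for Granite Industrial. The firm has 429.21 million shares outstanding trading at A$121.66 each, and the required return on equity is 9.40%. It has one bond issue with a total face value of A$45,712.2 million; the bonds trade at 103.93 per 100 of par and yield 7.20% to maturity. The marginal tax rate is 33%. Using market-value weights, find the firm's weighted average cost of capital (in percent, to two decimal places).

7.22%

Market value of equity E = 121.66 × 429.21m = 52217.6886m. Market value of debt D = 45712.2m × 103.93/100 = 47508.68946m.
Total capital V = 52217.6886 + 47508.68946 = 99726.37806.
Equity: weight = 52217.6886/99726.37806 = 0.5236; cost = 9.4%.
Bonds outstanding: weight = 47508.68946/99726.37806 = 0.4764; after-tax cost = 7.2% × (1 − 33%) = 4.8240%.
WACC = 0.5236 × 9.4000% + 0.4764 × 4.8240% = 7.2200%.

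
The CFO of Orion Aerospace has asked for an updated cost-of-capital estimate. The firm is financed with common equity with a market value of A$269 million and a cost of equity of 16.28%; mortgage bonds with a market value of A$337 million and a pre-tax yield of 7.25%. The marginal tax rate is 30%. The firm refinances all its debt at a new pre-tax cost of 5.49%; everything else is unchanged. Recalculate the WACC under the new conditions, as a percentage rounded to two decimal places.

After the change:
Total capital V = 269 + 337 = 606.
Equity: weight = 269/606 = 0.4439; cost = 16.28%.
Mortgage bonds: weight = 337/606 = 0.5561; after-tax cost = 5.49% × (1 − 30%) = 3.8430%.
WACC = 0.4439 × 16.2800% + 0.5561 × 3.8430% = 9.3637%.

9.36%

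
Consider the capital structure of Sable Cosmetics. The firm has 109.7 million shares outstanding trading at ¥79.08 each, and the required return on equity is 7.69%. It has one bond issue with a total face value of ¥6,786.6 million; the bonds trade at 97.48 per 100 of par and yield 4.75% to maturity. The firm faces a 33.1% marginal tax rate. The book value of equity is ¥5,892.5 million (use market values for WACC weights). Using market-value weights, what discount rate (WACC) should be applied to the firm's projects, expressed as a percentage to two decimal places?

Market value of equity E = 79.08 × 109.7m = 8675.076m. Market value of debt D = 6786.6m × 97.48/100 = 6615.57768m.
Total capital V = 8675.076 + 6615.57768 = 15290.65368.
Equity: weight = 8675.076/15290.65368 = 0.5673; cost = 7.69%.
Bonds outstanding: weight = 6615.57768/15290.65368 = 0.4327; after-tax cost = 4.75% × (1 − 33.1%) = 3.1778%.
WACC = 0.5673 × 7.6900% + 0.4327 × 3.1778% = 5.7378%.

5.74%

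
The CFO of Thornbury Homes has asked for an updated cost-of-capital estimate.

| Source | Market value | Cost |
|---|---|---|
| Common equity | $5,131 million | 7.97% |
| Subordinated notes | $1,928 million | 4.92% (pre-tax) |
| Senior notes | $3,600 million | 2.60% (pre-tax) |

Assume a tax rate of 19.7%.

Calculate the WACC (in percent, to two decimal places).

Total capital V = 5131 + 1928 + 3600 = 10659.
Equity: weight = 5131/10659 = 0.4814; cost = 7.97%.
Subordinated notes: weight = 1928/10659 = 0.1809; after-tax cost = 4.92% × (1 − 19.7%) = 3.9508%.
Senior notes: weight = 3600/10659 = 0.3377; after-tax cost = 2.6% × (1 − 19.7%) = 2.0878%.
WACC = 0.4814 × 7.9700% + 0.1809 × 3.9508% + 0.3377 × 2.0878% = 5.2563%.

5.26%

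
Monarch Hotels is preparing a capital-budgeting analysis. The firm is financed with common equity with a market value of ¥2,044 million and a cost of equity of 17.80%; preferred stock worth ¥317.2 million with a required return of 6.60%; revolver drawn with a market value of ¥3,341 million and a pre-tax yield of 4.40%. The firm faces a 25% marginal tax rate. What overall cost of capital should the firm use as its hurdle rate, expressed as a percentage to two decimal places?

8.68%

Total capital V = 2044 + 317.2 + 3341 = 5702.2.
Equity: weight = 2044/5702.2 = 0.3585; cost = 17.8%.
Preferred: weight = 317.2/5702.2 = 0.0556; cost = 6.6%.
Revolver drawn: weight = 3341/5702.2 = 0.5859; after-tax cost = 4.4% × (1 − 25%) = 3.3000%.
WACC = 0.3585 × 17.8000% + 0.0556 × 6.6000% + 0.5859 × 3.3000% = 8.6812%.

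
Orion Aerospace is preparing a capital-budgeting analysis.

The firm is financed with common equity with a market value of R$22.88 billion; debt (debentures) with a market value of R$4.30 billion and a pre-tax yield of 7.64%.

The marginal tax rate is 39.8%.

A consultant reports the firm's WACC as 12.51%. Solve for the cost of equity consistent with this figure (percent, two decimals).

Total capital V = 22.88 + 4.3 = 27.18.
Equity weight = 22.88/27.18 = 0.8418.
Debentures weight = 4.3/27.18 = 0.1582.
Debt contribution = 0.1582 × 7.64% × (1 − 39.8%) = 0.7276%.
Required equity contribution = 12.51% − 0.7276% = 11.7824%.
Re = 11.7824% / 0.8418 = 13.9967%.

14.00%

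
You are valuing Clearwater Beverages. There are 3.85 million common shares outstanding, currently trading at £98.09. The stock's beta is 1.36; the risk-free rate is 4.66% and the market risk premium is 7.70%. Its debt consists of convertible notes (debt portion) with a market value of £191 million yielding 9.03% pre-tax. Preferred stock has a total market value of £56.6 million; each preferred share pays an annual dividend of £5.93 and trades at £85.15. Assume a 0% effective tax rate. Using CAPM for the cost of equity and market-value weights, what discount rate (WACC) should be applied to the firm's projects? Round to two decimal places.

Cost of equity via CAPM: Re = 4.66% + 1.36 × 7.7% = 15.1320%.
Cost of preferred: Rp = 5.93 / 85.15 = 6.9642%.
Market value of equity E = 98.09 × 3.85m = 377.6465m.
Total capital V = 377.6465 + 56.6 + 191 = 625.2465.
Equity: weight = 377.6465/625.2465 = 0.6040; cost = 15.132%.
Preferred: weight = 56.6/625.2465 = 0.0905; cost = 6.9642%.
Convertible notes (debt portion): weight = 191/625.2465 = 0.3055; after-tax cost = 9.03% × (1 − 0%) = 9.0300%.
WACC = 0.6040 × 15.1320% + 0.0905 × 6.9642% + 0.3055 × 9.0300% = 12.5286%.

12.53%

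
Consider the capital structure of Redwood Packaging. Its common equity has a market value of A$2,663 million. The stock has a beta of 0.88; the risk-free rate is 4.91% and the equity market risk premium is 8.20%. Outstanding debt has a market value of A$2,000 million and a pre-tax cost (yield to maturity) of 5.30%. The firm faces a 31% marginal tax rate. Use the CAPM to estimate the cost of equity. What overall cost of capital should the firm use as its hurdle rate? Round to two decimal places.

8.49%

Cost of equity via CAPM: Re = 4.91% + 0.88 × 8.2% = 12.1260%.
Total capital V = 2663 + 2000 = 4663.
Equity: weight = 2663/4663 = 0.5711; cost = 12.126%.
Debt: weight = 2000/4663 = 0.4289; after-tax cost = 5.3% × (1 − 31%) = 3.6570%.
WACC = 0.5711 × 12.1260% + 0.4289 × 3.6570% = 8.4936%.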